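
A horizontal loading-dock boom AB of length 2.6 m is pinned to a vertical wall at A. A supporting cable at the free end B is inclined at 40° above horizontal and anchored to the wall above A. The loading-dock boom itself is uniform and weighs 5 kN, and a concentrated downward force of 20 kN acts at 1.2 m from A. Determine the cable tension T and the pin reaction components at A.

ΣM about A: T·sin40°·2.6 − 5·1.3 − 20·1.2 = 0 → T = 30.5/(2.6·0.642788) = 18.2498 ≈ 18.25 kN.
ΣF_x = 0: A_x − T·cos40° = 0 → A_x = 18.2498 × 0.766044 = 13.98 kN.
ΣF_y = 0: A_y + T·sin40° − 5 − 20 = 0 → A_y = 25 − 18.2498 × 0.642788 = 13.27 kN.

T = 18.25 kN, A_x = 13.98 kN, A_y = 13.27 kN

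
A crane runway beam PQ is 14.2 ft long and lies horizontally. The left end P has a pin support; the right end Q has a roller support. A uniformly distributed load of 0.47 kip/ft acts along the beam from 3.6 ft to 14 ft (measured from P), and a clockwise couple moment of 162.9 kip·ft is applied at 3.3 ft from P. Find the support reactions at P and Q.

P_x = 0, P_y = -9.613 kip, Q_y = 14.50 kip

Resultant of the distributed load: 0.47 × 10.4 = 4.888 kip at 8.8 ft from P.
ΣM about P: Q_y·14.2 − (0.47·10.4)·8.8 − 162.9 = 0 → Q_y = 205.9144/14.2 = 14.501 ≈ 14.50 kip.
ΣF_y = 0: P_y + 14.501 − 0.47·10.4 = 0 → P_y = -9.613 kip.
ΣF_x = 0: no horizontal applied forces, so P_x = 0.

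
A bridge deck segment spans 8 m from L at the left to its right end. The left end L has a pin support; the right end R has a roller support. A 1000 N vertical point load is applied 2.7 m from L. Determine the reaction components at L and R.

L_x = 0, L_y = 662.5 N, R_y = 337.5 N

Taking moments about L: R_y·8 − 1000·2.7 = 0 → R_y = 2700/8 = 337.5 N.
ΣF_y = 0: L_y + 337.5 − 1000 = 0 → L_y = 662.5 N.
ΣF_x = 0: no horizontal applied forces, so L_x = 0.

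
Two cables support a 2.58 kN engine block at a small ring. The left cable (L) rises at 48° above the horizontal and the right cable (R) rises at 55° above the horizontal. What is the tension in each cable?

T_L = 1.519 kN, T_R = 1.772 kN

ΣF_x = 0: −T_L·cos48° + T_R·cos55° = 0 → T_R = 1.16659·T_L.
ΣF_y = 0: T_L·sin48° + T_R·sin55° = 2.58.
Substitute: T_L·(0.743145 + 1.16659·0.819152) = 2.58 → T_L = 1.51876 ≈ 1.519 kN.
Then T_R = 1.16659 × 1.51876 = 1.772 kN.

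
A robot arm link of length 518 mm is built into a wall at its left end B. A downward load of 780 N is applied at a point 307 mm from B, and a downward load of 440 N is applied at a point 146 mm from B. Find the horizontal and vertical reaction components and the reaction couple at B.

B_x = 0, B_y = 1220 N, M_B = 303700 N·mm

ΣF_x = 0: B_x = 0.
ΣF_y = 0: B_y − 780 − 440 = 0 → B_y = 1220 N.
ΣM about B: M_B − 780·307 − 440·146 = 0 → M_B = 303700 N·mm.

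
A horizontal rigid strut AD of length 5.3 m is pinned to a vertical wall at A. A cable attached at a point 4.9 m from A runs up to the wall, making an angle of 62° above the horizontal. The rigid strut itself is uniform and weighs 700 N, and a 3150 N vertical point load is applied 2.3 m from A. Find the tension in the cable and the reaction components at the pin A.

ΣM about A: T·sin62°·4.9 − 700·2.65 − 3150·2.3 = 0 → T = 9100/(4.9·0.882948) = 2103.34 ≈ 2103 N.
ΣF_x = 0: A_x − T·cos62° = 0 → A_x = 2103.34 × 0.469472 = 987.5 N.
ΣF_y = 0: A_y + T·sin62° − 700 − 3150 = 0 → A_y = 3850 − 2103.34 × 0.882948 = 1993 N.

T = 2103 N, A_x = 987.5 N, A_y = 1993 N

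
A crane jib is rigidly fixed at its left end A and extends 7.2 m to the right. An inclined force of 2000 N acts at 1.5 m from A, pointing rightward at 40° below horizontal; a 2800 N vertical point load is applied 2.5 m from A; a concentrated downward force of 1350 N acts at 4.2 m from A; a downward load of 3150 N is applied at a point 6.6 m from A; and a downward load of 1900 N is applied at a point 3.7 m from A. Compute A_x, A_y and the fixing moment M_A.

A_x = -1532 N, A_y = 10490 N, M_A = 42420 N·m

ΣF_x = 0: A_x + 2000·cos40° = 0 → A_x = -1532 N.
ΣF_y = 0: A_y − 2000·sin40° − 2800 − 1350 − 3150 − 1900 = 0 → A_y = 10490 N.
ΣM about A: M_A − 2000·sin40°·1.5 − 2800·2.5 − 1350·4.2 − 3150·6.6 − 1900·3.7 = 0 → M_A = 42420 N·m.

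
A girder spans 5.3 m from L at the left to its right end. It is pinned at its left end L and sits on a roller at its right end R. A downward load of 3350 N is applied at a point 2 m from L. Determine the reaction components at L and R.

ΣM about L: R_y·5.3 − 3350·2 = 0 → R_y = 6700/5.3 = 1264.15 ≈ 1264 N.
ΣF_y = 0: L_y + 1264.15 − 3350 = 0 → L_y = 2086 N.
ΣF_x = 0: no horizontal applied forces, so L_x = 0.

L_x = 0, L_y = 2086 N, R_y = 1264 N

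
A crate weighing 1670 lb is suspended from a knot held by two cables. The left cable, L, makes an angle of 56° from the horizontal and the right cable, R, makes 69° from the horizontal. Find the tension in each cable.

T_L = 730.6 lb, T_R = 1140 lb

ΣF_x = 0: −T_L·cos56° + T_R·cos69° = 0 → T_R = 1.56039·T_L.
ΣF_y = 0: T_L·sin56° + T_R·sin69° = 1670.
Substitute: T_L·(0.829038 + 1.56039·0.93358) = 1670 → T_L = 730.602 ≈ 730.6 lb.
Then T_R = 1.56039 × 730.602 = 1140 lb.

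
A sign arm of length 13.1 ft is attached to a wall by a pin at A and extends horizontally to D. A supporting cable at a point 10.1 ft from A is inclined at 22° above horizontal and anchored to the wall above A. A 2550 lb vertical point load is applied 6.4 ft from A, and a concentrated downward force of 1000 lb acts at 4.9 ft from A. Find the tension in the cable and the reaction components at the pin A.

T = 5609 lb, A_x = 5200 lb, A_y = 1449 lb

ΣM about A: T·sin22°·10.1 − 2550·6.4 − 1000·4.9 = 0 → T = 21220/(10.1·0.374607) = 5608.52 ≈ 5609 lb.
ΣF_x = 0: A_x − T·cos22° = 0 → A_x = 5608.52 × 0.927184 = 5200 lb.
ΣF_y = 0: A_y + T·sin22° − 2550 − 1000 = 0 → A_y = 3550 − 5608.52 × 0.374607 = 1449 lb.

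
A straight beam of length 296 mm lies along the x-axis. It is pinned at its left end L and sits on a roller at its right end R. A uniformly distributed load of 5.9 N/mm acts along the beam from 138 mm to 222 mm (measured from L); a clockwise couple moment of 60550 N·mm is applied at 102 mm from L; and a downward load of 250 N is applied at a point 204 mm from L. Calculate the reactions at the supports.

Resultant of the distributed load: 5.9 × 84 = 495.6 N at 180 mm from L.
Taking moments about L: R_y·296 − (5.9·84)·180 − 60550 − 250·204 = 0 → R_y = 200758/296 = 678.236 ≈ 678.2 N.
ΣF_y = 0: L_y + 678.236 − 5.9·84 − 250 = 0 → L_y = 67.36 N.
ΣF_x = 0: no horizontal applied forces, so L_x = 0.

L_x = 0, L_y = 67.36 N, R_y = 678.2 N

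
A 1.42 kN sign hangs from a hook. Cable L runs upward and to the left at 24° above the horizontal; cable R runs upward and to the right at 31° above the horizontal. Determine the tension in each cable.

ΣF_x = 0: −T_L·cos24° + T_R·cos31° = 0 → T_R = 1.06577·T_L.
ΣF_y = 0: T_L·sin24° + T_R·sin31° = 1.42.
Substitute: T_L·(0.406737 + 1.06577·0.515038) = 1.42 → T_L = 1.4859 ≈ 1.486 kN.
Then T_R = 1.06577 × 1.4859 = 1.584 kN.

T_L = 1.486 kN, T_R = 1.584 kN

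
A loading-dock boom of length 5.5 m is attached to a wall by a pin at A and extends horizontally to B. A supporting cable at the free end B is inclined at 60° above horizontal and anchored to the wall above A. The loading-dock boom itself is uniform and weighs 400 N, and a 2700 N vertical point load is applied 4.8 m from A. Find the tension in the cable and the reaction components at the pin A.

ΣM about A: T·sin60°·5.5 − 400·2.75 − 2700·4.8 = 0 → T = 14060/(5.5·0.866025) = 2951.84 ≈ 2952 N.
ΣF_x = 0: A_x − T·cos60° = 0 → A_x = 2951.84 × 0.5 = 1476 N.
ΣF_y = 0: A_y + T·sin60° − 400 − 2700 = 0 → A_y = 3100 − 2951.84 × 0.866025 = 543.6 N.

T = 2952 N, A_x = 1476 N, A_y = 543.6 N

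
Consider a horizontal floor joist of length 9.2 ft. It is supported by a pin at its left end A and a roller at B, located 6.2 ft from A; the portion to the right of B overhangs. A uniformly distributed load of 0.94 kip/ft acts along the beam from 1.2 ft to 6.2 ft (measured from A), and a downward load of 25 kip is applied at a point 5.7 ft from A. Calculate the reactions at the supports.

Resultant of the distributed load: 0.94 × 5 = 4.7 kip at 3.7 ft from A.
Taking moments about A: B_y·6.2 − (0.94·5)·3.7 − 25·5.7 = 0 → B_y = 159.89/6.2 = 25.7887 ≈ 25.79 kip.
ΣF_y = 0: A_y + 25.7887 − 0.94·5 − 25 = 0 → A_y = 3.911 kip.
ΣF_x = 0: no horizontal applied forces, so A_x = 0.

A_x = 0, A_y = 3.911 kip, B_y = 25.79 kip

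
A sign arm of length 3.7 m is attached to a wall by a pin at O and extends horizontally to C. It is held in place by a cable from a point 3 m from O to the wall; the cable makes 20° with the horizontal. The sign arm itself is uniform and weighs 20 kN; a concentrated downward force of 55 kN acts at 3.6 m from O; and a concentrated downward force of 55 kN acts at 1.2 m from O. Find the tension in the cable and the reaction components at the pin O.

T = 293.4 kN, O_x = 275.7 kN, O_y = 29.67 kN

ΣM about O: T·sin20°·3 − 20·1.85 − 55·3.6 − 55·1.2 = 0 → T = 301/(3·0.34202) = 293.355 ≈ 293.4 kN.
ΣF_x = 0: O_x − T·cos20° = 0 → O_x = 293.355 × 0.939693 = 275.7 kN.
ΣF_y = 0: O_y + T·sin20° − 20 − 55 − 55 = 0 → O_y = 130 − 293.355 × 0.34202 = 29.67 kN.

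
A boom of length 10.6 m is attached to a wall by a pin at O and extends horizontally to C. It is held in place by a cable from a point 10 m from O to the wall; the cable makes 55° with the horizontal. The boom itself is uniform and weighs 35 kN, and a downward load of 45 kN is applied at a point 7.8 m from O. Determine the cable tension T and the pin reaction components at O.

ΣM about O: T·sin55°·10 − 35·5.3 − 45·7.8 = 0 → T = 536.5/(10·0.819152) = 65.4946 ≈ 65.49 kN.
ΣF_x = 0: O_x − T·cos55° = 0 → O_x = 65.4946 × 0.573576 = 37.57 kN.
ΣF_y = 0: O_y + T·sin55° − 35 − 45 = 0 → O_y = 80 − 65.4946 × 0.819152 = 26.35 kN.

T = 65.49 kN, O_x = 37.57 kN, O_y = 26.35 kN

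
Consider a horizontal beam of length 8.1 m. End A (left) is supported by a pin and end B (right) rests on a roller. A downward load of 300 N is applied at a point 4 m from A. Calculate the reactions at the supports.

Moments about A: B_y·8.1 − 300·4 = 0 → B_y = 1200/8.1 = 148.148 ≈ 148.1 N.
ΣF_y = 0: A_y + 148.148 − 300 = 0 → A_y = 151.9 N.
ΣF_x = 0: no horizontal applied forces, so A_x = 0.

A_x = 0, A_y = 151.9 N, B_y = 148.1 N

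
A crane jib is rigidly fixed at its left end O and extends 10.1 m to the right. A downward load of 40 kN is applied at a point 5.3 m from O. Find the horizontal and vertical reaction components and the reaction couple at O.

ΣF_x = 0: O_x = 0.
ΣF_y = 0: O_y − 40 = 0 → O_y = 40.00 kN.
ΣM about O: M_O − 40·5.3 = 0 → M_O = 212.0 kN·m.

O_x = 0, O_y = 40.00 kN, M_O = 212.0 kN·m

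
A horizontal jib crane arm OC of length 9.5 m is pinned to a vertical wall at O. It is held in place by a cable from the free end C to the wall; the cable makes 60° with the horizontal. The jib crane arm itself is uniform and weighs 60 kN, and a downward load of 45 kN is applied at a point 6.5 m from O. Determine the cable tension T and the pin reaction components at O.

T = 70.19 kN, O_x = 35.10 kN, O_y = 44.21 kN

ΣM about O: T·sin60°·9.5 − 60·4.75 − 45·6.5 = 0 → T = 577.5/(9.5·0.866025) = 70.1937 ≈ 70.19 kN.
ΣF_x = 0: O_x − T·cos60° = 0 → O_x = 70.1937 × 0.5 = 35.10 kN.
ΣF_y = 0: O_y + T·sin60° − 60 − 45 = 0 → O_y = 105 − 70.1937 × 0.866025 = 44.21 kN.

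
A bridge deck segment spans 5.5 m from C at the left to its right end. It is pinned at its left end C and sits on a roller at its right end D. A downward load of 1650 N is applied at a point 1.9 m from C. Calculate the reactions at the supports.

C_x = 0, C_y = 1080 N, D_y = 570.0 N

Taking moments about C: D_y·5.5 − 1650·1.9 = 0 → D_y = 3135/5.5 = 570.0 N.
ΣF_y = 0: C_y + 570 − 1650 = 0 → C_y = 1080 N.
ΣF_x = 0: no horizontal applied forces, so C_x = 0.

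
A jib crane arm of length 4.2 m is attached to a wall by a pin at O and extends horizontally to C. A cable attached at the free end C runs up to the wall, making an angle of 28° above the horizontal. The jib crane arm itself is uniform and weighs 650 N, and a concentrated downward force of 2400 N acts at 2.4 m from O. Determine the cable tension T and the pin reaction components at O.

T = 3613 N, O_x = 3191 N, O_y = 1354 N

ΣM about O: T·sin28°·4.2 − 650·2.1 − 2400·2.4 = 0 → T = 7125/(4.2·0.469472) = 3613.48 ≈ 3613 N.
ΣF_x = 0: O_x − T·cos28° = 0 → O_x = 3613.48 × 0.882948 = 3191 N.
ΣF_y = 0: O_y + T·sin28° − 650 − 2400 = 0 → O_y = 3050 − 3613.48 × 0.469472 = 1354 N.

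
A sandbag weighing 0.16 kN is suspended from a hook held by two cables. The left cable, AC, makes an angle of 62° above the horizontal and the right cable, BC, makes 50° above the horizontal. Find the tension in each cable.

ΣF_x = 0: −T_AC·cos62° + T_BC·cos50° = 0 → T_BC = 0.730368·T_AC.
ΣF_y = 0: T_AC·sin62° + T_BC·sin50° = 0.16.
Substitute: T_AC·(0.882948 + 0.730368·0.766044) = 0.16 → T_AC = 0.110923 ≈ 0.1109 kN.
Then T_BC = 0.730368 × 0.110923 = 0.08101 kN.

T_AC = 0.1109 kN, T_BC = 0.08101 kN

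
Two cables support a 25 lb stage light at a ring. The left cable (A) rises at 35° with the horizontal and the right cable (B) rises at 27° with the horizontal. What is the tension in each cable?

T_A = 25.23 lb, T_B = 23.19 lb

ΣF_x = 0: −T_A·cos35° + T_B·cos27° = 0 → T_B = 0.919356·T_A.
ΣF_y = 0: T_A·sin35° + T_B·sin27° = 25.
Substitute: T_A·(0.573576 + 0.919356·0.45399) = 25 → T_A = 25.2282 ≈ 25.23 lb.
Then T_B = 0.919356 × 25.2282 = 23.19 lb.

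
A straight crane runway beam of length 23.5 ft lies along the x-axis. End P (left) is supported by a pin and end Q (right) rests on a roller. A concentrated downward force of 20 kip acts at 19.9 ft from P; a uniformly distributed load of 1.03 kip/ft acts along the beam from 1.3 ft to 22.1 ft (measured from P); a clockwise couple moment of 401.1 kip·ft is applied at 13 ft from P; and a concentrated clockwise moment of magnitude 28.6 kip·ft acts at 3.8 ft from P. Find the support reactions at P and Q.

P_x = 0, P_y = -4.464 kip, Q_y = 45.89 kip

Resultant of the distributed load: 1.03 × 20.8 = 21.424 kip at 11.7 ft from P.
Taking moments about P: Q_y·23.5 − 20·19.9 − (1.03·20.8)·11.7 − 401.1 − 28.6 = 0 → Q_y = 1078.3608/23.5 = 45.8877 ≈ 45.89 kip.
ΣF_y = 0: P_y + 45.8877 − 20 − 1.03·20.8 = 0 → P_y = -4.464 kip.
ΣF_x = 0: no horizontal applied forces, so P_x = 0.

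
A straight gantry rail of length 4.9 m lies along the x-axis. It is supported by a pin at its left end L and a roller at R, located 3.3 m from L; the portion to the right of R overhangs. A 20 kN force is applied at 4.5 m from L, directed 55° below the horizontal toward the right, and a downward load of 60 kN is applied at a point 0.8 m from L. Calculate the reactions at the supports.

Taking moments about L: R_y·3.3 − 20·sin55°·4.5 − 60·0.8 = 0 → R_y = 121.724/3.3 = 36.8861 ≈ 36.89 kN.
ΣF_y = 0: L_y + 36.8861 − 20·sin55° − 60 = 0 → L_y = 39.50 kN.
ΣF_x = 0: L_x + 20·cos55° = 0 → L_x = -11.47 kN.

L_x = -11.47 kN, L_y = 39.50 kN, R_y = 36.89 kN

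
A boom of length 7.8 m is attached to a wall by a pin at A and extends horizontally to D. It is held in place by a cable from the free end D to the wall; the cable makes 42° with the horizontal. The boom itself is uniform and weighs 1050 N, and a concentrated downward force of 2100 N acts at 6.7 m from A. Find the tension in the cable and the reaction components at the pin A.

ΣM about A: T·sin42°·7.8 − 1050·3.9 − 2100·6.7 = 0 → T = 18165/(7.8·0.669131) = 3480.4 ≈ 3480 N.
ΣF_x = 0: A_x − T·cos42° = 0 → A_x = 3480.4 × 0.743145 = 2586 N.
ΣF_y = 0: A_y + T·sin42° − 1050 − 2100 = 0 → A_y = 3150 − 3480.4 × 0.669131 = 821.2 N.

T = 3480 N, A_x = 2586 N, A_y = 821.2 N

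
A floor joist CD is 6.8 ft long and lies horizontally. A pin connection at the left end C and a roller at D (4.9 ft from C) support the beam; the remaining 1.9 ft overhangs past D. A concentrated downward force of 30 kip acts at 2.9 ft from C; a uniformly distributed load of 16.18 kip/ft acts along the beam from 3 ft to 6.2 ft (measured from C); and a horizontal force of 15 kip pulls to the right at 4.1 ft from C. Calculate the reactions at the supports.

Resultant of the distributed load: 16.18 × 3.2 = 51.776 kip at 4.6 ft from C.
Moments about C: D_y·4.9 − 30·2.9 − (16.18·3.2)·4.6 = 0 → D_y = 325.1696/4.9 = 66.3611 ≈ 66.36 kip.
ΣF_y = 0: C_y + 66.3611 − 30 − 16.18·3.2 = 0 → C_y = 15.41 kip.
ΣF_x = 0: C_x + 15 = 0 → C_x = -15.00 kip.

C_x = -15.00 kip, C_y = 15.41 kip, D_y = 66.36 kip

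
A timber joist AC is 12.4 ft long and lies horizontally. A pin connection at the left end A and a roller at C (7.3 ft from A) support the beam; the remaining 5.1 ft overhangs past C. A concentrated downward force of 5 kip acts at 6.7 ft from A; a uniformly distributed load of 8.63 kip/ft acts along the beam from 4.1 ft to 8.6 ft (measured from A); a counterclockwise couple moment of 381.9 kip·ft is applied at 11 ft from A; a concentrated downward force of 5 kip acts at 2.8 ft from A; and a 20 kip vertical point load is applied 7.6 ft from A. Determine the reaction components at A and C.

Resultant of the distributed load: 8.63 × 4.5 = 38.835 kip at 6.35 ft from A.
ΣM about A: C_y·7.3 − 5·6.7 − (8.63·4.5)·6.35 + 381.9 − 5·2.8 − 20·7.6 = 0 → C_y = 64.20225/7.3 = 8.79483 ≈ 8.795 kip.
ΣF_y = 0: A_y + 8.79483 − 5 − 8.63·4.5 − 5 − 20 = 0 → A_y = 60.04 kip.
ΣF_x = 0: no horizontal applied forces, so A_x = 0.

A_x = 0, A_y = 60.04 kip, C_y = 8.795 kip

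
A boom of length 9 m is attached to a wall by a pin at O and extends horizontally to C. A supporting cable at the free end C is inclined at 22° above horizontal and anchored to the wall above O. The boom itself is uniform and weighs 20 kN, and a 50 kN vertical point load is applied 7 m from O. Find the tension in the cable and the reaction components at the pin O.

T = 130.5 kN, O_x = 121.0 kN, O_y = 21.11 kN

ΣM about O: T·sin22°·9 − 20·4.5 − 50·7 = 0 → T = 440/(9·0.374607) = 130.507 ≈ 130.5 kN.
ΣF_x = 0: O_x − T·cos22° = 0 → O_x = 130.507 × 0.927184 = 121.0 kN.
ΣF_y = 0: O_y + T·sin22° − 20 − 50 = 0 → O_y = 70 − 130.507 × 0.374607 = 21.11 kN.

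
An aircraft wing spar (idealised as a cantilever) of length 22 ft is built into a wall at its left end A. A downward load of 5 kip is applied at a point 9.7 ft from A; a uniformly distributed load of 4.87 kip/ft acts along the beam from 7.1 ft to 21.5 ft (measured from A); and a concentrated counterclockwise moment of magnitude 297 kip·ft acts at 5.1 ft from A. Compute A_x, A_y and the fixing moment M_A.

Resultant of the distributed load: 4.87 × 14.4 = 70.128 kip at 14.3 ft from A.
ΣF_x = 0: A_x = 0.
ΣF_y = 0: A_y − 5 − 4.87·14.4 = 0 → A_y = 75.13 kip.
ΣM about A: M_A − 5·9.7 − (4.87·14.4)·14.3 + 297 = 0 → M_A = 754.3 kip·ft.

A_x = 0, A_y = 75.13 kip, M_A = 754.3 kip·ft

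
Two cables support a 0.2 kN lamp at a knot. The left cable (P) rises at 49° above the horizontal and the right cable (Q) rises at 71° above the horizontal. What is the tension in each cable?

T_P = 0.07519 kN, T_Q = 0.1515 kN

ΣF_x = 0: −T_P·cos49° + T_Q·cos71° = 0 → T_Q = 2.01512·T_P.
ΣF_y = 0: T_P·sin49° + T_Q·sin71° = 0.2.
Substitute: T_P·(0.75471 + 2.01512·0.945519) = 0.2 → T_P = 0.0751867 ≈ 0.07519 kN.
Then T_Q = 2.01512 × 0.0751867 = 0.1515 kN.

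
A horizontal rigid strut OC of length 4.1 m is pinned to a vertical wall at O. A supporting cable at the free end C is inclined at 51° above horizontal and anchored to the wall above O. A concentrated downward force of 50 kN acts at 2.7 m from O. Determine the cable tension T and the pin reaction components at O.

T = 42.37 kN, O_x = 26.66 kN, O_y = 17.07 kN

ΣM about O: T·sin51°·4.1 − 50·2.7 = 0 → T = 135/(4.1·0.777146) = 42.3689 ≈ 42.37 kN.
ΣF_x = 0: O_x − T·cos51° = 0 → O_x = 42.3689 × 0.62932 = 26.66 kN.
ΣF_y = 0: O_y + T·sin51° − 50 = 0 → O_y = 50 − 42.3689 × 0.777146 = 17.07 kN.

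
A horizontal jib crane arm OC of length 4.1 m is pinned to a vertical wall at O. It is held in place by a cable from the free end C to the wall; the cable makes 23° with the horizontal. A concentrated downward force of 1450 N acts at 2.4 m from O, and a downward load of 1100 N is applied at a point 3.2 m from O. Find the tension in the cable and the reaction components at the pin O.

ΣM about O: T·sin23°·4.1 − 1450·2.4 − 1100·3.2 = 0 → T = 7000/(4.1·0.390731) = 4369.55 ≈ 4370 N.
ΣF_x = 0: O_x − T·cos23° = 0 → O_x = 4369.55 × 0.920505 = 4022 N.
ΣF_y = 0: O_y + T·sin23° − 1450 − 1100 = 0 → O_y = 2550 − 4369.55 × 0.390731 = 842.7 N.

T = 4370 N, O_x = 4022 N, O_y = 842.7 N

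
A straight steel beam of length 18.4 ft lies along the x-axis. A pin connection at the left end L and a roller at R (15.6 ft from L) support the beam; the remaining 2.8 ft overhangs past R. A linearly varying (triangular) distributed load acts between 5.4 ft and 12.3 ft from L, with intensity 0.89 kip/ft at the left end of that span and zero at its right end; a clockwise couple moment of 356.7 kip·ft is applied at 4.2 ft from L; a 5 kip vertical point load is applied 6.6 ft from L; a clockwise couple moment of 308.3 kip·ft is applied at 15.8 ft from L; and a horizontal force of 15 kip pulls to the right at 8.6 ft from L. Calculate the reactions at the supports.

Resultant of the triangular load: ½ × 0.89 × 6.9 = 3.0705 kip, acting at 7.7 ft from L (one-third of the span from the peak).
Moments about L: R_y·15.6 − (½·0.89·6.9)·7.7 − 356.7 − 5·6.6 − 308.3 = 0 → R_y = 721.64285/15.6 = 46.2592 ≈ 46.26 kip.
ΣF_y = 0: L_y + 46.2592 − ½·0.89·6.9 − 5 = 0 → L_y = -38.19 kip.
ΣF_x = 0: L_x + 15 = 0 → L_x = -15.00 kip.

L_x = -15.00 kip, L_y = -38.19 kip, R_y = 46.26 kip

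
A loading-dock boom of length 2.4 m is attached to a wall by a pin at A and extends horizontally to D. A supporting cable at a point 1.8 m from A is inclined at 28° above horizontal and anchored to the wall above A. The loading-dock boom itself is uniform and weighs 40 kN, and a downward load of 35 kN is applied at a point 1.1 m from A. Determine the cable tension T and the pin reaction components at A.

T = 102.4 kN, A_x = 90.38 kN, A_y = 26.94 kN

ΣM about A: T·sin28°·1.8 − 40·1.2 − 35·1.1 = 0 → T = 86.5/(1.8·0.469472) = 102.361 ≈ 102.4 kN.
ΣF_x = 0: A_x − T·cos28° = 0 → A_x = 102.361 × 0.882948 = 90.38 kN.
ΣF_y = 0: A_y + T·sin28° − 40 − 35 = 0 → A_y = 75 − 102.361 × 0.469472 = 26.94 kN.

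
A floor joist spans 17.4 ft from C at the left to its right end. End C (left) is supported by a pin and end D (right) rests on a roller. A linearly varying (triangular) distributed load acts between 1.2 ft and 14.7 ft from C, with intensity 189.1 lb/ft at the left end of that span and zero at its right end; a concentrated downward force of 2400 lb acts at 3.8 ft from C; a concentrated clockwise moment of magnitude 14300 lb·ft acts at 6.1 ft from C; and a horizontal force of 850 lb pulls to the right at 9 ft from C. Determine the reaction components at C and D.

Resultant of the triangular load: ½ × 189.1 × 13.5 = 1276.425 lb, acting at 5.7 ft from C (one-third of the span from the peak).
Taking moments about C: D_y·17.4 − (½·189.1·13.5)·5.7 − 2400·3.8 − 14300 = 0 → D_y = 30695.6225/17.4 = 1764.12 ≈ 1764 lb.
ΣF_y = 0: C_y + 1764.12 − ½·189.1·13.5 − 2400 = 0 → C_y = 1912 lb.
ΣF_x = 0: C_x + 850 = 0 → C_x = -850.0 lb.

C_x = -850.0 lb, C_y = 1912 lb, D_y = 1764 lb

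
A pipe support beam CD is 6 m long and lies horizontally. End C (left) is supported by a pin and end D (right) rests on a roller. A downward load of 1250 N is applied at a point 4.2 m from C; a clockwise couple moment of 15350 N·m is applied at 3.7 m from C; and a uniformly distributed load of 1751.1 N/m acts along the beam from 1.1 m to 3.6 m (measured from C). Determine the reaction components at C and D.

Resultant of the distributed load: 1751.1 × 2.5 = 4377.75 N at 2.35 m from C.
Taking moments about C: D_y·6 − 1250·4.2 − 15350 − (1751.1·2.5)·2.35 = 0 → D_y = 30887.7125/6 = 5147.95 ≈ 5148 N.
ΣF_y = 0: C_y + 5147.95 − 1250 − 1751.1·2.5 = 0 → C_y = 479.8 N.
ΣF_x = 0: no horizontal applied forces, so C_x = 0.

C_x = 0, C_y = 479.8 N, D_y = 5148 N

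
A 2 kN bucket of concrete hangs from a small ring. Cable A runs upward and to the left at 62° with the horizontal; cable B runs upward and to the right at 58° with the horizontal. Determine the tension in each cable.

T_A = 1.224 kN, T_B = 1.084 kN

ΣF_x = 0: −T_A·cos62° + T_B·cos58° = 0 → T_B = 0.88593·T_A.
ΣF_y = 0: T_A·sin62° + T_B·sin58° = 2.
Substitute: T_A·(0.882948 + 0.88593·0.848048) = 2 → T_A = 1.2238 ≈ 1.224 kN.
Then T_B = 0.88593 × 1.2238 = 1.084 kN.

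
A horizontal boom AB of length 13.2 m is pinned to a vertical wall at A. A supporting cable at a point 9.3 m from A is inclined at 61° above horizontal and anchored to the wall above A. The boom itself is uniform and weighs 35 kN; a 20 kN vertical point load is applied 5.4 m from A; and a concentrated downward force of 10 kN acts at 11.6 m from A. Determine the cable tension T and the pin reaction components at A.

T = 55.94 kN, A_x = 27.12 kN, A_y = 16.08 kN

ΣM about A: T·sin61°·9.3 − 35·6.6 − 20·5.4 − 10·11.6 = 0 → T = 455/(9.3·0.87462) = 55.9383 ≈ 55.94 kN.
ΣF_x = 0: A_x − T·cos61° = 0 → A_x = 55.9383 × 0.48481 = 27.12 kN.
ΣF_y = 0: A_y + T·sin61° − 35 − 20 − 10 = 0 → A_y = 65 − 55.9383 × 0.87462 = 16.08 kN.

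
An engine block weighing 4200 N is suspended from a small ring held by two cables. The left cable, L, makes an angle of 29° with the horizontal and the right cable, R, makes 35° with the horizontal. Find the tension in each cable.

T_L = 3828 N, T_R = 4087 N

ΣF_x = 0: −T_L·cos29° + T_R·cos35° = 0 → T_R = 1.06771·T_L.
ΣF_y = 0: T_L·sin29° + T_R·sin35° = 4200.
Substitute: T_L·(0.48481 + 1.06771·0.573576) = 4200 → T_L = 3827.85 ≈ 3828 N.
Then T_R = 1.06771 × 3827.85 = 4087 N.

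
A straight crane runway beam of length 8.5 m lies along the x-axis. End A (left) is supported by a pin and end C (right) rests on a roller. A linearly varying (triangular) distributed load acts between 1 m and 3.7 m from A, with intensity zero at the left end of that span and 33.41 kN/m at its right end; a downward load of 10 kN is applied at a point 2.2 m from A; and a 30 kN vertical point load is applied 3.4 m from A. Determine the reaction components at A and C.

A_x = 0, A_y = 55.66 kN, C_y = 29.45 kN

Resultant of the triangular load: ½ × 33.41 × 2.7 = 45.1035 kN, acting at 2.8 m from A (one-third of the span from the peak).
Moments about A: C_y·8.5 − (½·33.41·2.7)·2.8 − 10·2.2 − 30·3.4 = 0 → C_y = 250.2898/8.5 = 29.4459 ≈ 29.45 kN.
ΣF_y = 0: A_y + 29.4459 − ½·33.41·2.7 − 10 − 30 = 0 → A_y = 55.66 kN.
ΣF_x = 0: no horizontal applied forces, so A_x = 0.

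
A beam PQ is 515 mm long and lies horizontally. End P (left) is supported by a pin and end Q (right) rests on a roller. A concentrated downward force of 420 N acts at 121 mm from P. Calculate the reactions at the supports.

Moments about P: Q_y·515 − 420·121 = 0 → Q_y = 50820/515 = 98.6796 ≈ 98.68 N.
ΣF_y = 0: P_y + 98.6796 − 420 = 0 → P_y = 321.3 N.
ΣF_x = 0: no horizontal applied forces, so P_x = 0.

P_x = 0, P_y = 321.3 N, Q_y = 98.68 N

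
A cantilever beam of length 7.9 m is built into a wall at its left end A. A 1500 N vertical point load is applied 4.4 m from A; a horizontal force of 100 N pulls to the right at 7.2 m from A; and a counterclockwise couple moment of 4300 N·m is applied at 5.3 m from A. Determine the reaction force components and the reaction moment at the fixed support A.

ΣF_x = 0: A_x + 100 = 0 → A_x = -100.0 N.
ΣF_y = 0: A_y − 1500 = 0 → A_y = 1500 N.
ΣM about A: M_A − 1500·4.4 + 4300 = 0 → M_A = 2300 N·m.

A_x = -100.0 N, A_y = 1500 N, M_A = 2300 N·m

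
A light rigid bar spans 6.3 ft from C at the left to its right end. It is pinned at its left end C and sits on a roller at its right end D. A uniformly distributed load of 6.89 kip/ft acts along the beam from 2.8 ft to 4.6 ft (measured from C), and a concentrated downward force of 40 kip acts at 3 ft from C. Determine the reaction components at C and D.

C_x = 0, C_y = 26.07 kip, D_y = 26.33 kip

Resultant of the distributed load: 6.89 × 1.8 = 12.402 kip at 3.7 ft from C.
Taking moments about C: D_y·6.3 − (6.89·1.8)·3.7 − 40·3 = 0 → D_y = 165.8874/6.3 = 26.3313 ≈ 26.33 kip.
ΣF_y = 0: C_y + 26.3313 − 6.89·1.8 − 40 = 0 → C_y = 26.07 kip.
ΣF_x = 0: no horizontal applied forces, so C_x = 0.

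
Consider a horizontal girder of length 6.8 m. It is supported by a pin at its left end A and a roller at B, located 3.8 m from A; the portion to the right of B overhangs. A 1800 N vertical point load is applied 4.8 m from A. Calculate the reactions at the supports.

ΣM about A: B_y·3.8 − 1800·4.8 = 0 → B_y = 8640/3.8 = 2273.68 ≈ 2274 N.
ΣF_y = 0: A_y + 2273.68 − 1800 = 0 → A_y = -473.7 N.
ΣF_x = 0: no horizontal applied forces, so A_x = 0.

A_x = 0, A_y = -473.7 N, B_y = 2274 N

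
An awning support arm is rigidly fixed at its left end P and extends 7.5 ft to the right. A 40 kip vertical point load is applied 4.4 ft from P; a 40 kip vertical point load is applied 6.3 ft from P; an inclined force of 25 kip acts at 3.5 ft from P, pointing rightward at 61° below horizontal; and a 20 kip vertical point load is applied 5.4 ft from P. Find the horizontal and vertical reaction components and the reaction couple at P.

P_x = -12.12 kip, P_y = 121.9 kip, M_P = 612.5 kip·ft

ΣF_x = 0: P_x + 25·cos61° = 0 → P_x = -12.12 kip.
ΣF_y = 0: P_y − 40 − 40 − 25·sin61° − 20 = 0 → P_y = 121.9 kip.
ΣM about P: M_P − 40·4.4 − 40·6.3 − 25·sin61°·3.5 − 20·5.4 = 0 → M_P = 612.5 kip·ft.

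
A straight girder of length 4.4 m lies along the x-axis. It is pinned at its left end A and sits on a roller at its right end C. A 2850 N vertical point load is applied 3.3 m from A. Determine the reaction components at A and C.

Taking moments about A: C_y·4.4 − 2850·3.3 = 0 → C_y = 9405/4.4 = 2137.5 ≈ 2138 N.
ΣF_y = 0: A_y + 2137.5 − 2850 = 0 → A_y = 712.5 N.
ΣF_x = 0: no horizontal applied forces, so A_x = 0.

A_x = 0, A_y = 712.5 N, C_y = 2138 N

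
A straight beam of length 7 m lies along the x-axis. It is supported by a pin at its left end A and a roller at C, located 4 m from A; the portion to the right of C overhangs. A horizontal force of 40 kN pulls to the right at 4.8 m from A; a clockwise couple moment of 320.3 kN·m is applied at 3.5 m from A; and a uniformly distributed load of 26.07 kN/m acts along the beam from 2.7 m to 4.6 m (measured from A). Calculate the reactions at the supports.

A_x = -40.00 kN, A_y = -75.74 kN, C_y = 125.3 kN

Resultant of the distributed load: 26.07 × 1.9 = 49.533 kN at 3.65 m from A.
Taking moments about A: C_y·4 − 320.3 − (26.07·1.9)·3.65 = 0 → C_y = 501.09545/4 = 125.274 ≈ 125.3 kN.
ΣF_y = 0: A_y + 125.274 − 26.07·1.9 = 0 → A_y = -75.74 kN.
ΣF_x = 0: A_x + 40 = 0 → A_x = -40.00 kN.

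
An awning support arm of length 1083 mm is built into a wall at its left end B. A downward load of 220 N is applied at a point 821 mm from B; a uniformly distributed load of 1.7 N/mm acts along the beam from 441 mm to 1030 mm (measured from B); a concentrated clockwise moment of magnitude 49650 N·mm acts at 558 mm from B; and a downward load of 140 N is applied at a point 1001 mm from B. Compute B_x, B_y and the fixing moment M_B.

Resultant of the distributed load: 1.7 × 589 = 1001.3 N at 735.5 mm from B.
ΣF_x = 0: B_x = 0.
ΣF_y = 0: B_y − 220 − 1.7·589 − 140 = 0 → B_y = 1361 N.
ΣM about B: M_B − 220·821 − (1.7·589)·735.5 − 49650 − 140·1001 = 0 → M_B = 1107000 N·mm.

B_x = 0, B_y = 1361 N, M_B = 1107000 N·mm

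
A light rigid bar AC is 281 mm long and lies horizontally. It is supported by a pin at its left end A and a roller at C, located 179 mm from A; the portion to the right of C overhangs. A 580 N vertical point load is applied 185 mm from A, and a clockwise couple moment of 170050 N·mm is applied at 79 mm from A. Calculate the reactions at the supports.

A_x = 0, A_y = -969.4 N, C_y = 1549 N

Taking moments about A: C_y·179 − 580·185 − 170050 = 0 → C_y = 277350/179 = 1549.44 ≈ 1549 N.
ΣF_y = 0: A_y + 1549.44 − 580 = 0 → A_y = -969.4 N.
ΣF_x = 0: no horizontal applied forces, so A_x = 0.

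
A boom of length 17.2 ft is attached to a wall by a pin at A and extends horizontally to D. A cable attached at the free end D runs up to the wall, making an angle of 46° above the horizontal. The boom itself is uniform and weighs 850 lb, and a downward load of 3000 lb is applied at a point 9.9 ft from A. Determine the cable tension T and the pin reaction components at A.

T = 2991 lb, A_x = 2078 lb, A_y = 1698 lb

ΣM about A: T·sin46°·17.2 − 850·8.6 − 3000·9.9 = 0 → T = 37010/(17.2·0.71934) = 2991.28 ≈ 2991 lb.
ΣF_x = 0: A_x − T·cos46° = 0 → A_x = 2991.28 × 0.694658 = 2078 lb.
ΣF_y = 0: A_y + T·sin46° − 850 − 3000 = 0 → A_y = 3850 − 2991.28 × 0.71934 = 1698 lb.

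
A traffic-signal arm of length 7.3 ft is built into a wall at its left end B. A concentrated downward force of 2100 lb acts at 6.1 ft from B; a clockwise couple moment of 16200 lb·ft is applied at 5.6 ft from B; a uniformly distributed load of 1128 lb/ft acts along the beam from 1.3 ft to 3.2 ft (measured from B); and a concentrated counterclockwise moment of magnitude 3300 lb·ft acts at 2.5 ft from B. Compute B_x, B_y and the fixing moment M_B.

B_x = 0, B_y = 4243 lb, M_B = 30530 lb·ft

Resultant of the distributed load: 1128 × 1.9 = 2143.2 lb at 2.25 ft from B.
ΣF_x = 0: B_x = 0.
ΣF_y = 0: B_y − 2100 − 1128·1.9 = 0 → B_y = 4243 lb.
ΣM about B: M_B − 2100·6.1 − 16200 − (1128·1.9)·2.25 + 3300 = 0 → M_B = 30530 lb·ft.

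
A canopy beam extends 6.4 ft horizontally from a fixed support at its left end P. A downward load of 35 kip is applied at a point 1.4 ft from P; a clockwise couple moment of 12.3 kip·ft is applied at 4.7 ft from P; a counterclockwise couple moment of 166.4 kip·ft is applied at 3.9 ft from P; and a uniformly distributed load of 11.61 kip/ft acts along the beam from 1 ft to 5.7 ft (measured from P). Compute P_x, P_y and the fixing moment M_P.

P_x = 0, P_y = 89.57 kip, M_P = 77.70 kip·ft

Resultant of the distributed load: 11.61 × 4.7 = 54.567 kip at 3.35 ft from P.
ΣF_x = 0: P_x = 0.
ΣF_y = 0: P_y − 35 − 11.61·4.7 = 0 → P_y = 89.57 kip.
ΣM about P: M_P − 35·1.4 − 12.3 + 166.4 − (11.61·4.7)·3.35 = 0 → M_P = 77.70 kip·ft.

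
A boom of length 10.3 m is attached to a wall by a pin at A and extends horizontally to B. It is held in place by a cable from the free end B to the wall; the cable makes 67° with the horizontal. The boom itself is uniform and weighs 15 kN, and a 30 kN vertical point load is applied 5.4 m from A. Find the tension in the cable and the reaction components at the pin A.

ΣM about A: T·sin67°·10.3 − 15·5.15 − 30·5.4 = 0 → T = 239.25/(10.3·0.920505) = 25.2341 ≈ 25.23 kN.
ΣF_x = 0: A_x − T·cos67° = 0 → A_x = 25.2341 × 0.390731 = 9.860 kN.
ΣF_y = 0: A_y + T·sin67° − 15 − 30 = 0 → A_y = 45 − 25.2341 × 0.920505 = 21.77 kN.

T = 25.23 kN, A_x = 9.860 kN, A_y = 21.77 kN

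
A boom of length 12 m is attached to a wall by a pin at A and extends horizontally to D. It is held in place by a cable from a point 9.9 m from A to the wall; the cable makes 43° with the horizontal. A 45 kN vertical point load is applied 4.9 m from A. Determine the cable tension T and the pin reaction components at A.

ΣM about A: T·sin43°·9.9 − 45·4.9 = 0 → T = 220.5/(9.9·0.681998) = 32.6581 ≈ 32.66 kN.
ΣF_x = 0: A_x − T·cos43° = 0 → A_x = 32.6581 × 0.731354 = 23.88 kN.
ΣF_y = 0: A_y + T·sin43° − 45 = 0 → A_y = 45 − 32.6581 × 0.681998 = 22.73 kN.

T = 32.66 kN, A_x = 23.88 kN, A_y = 22.73 kN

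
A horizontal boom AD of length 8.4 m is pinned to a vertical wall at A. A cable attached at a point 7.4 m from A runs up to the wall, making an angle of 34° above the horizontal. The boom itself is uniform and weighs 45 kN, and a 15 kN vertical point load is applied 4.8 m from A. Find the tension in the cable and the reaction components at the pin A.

ΣM about A: T·sin34°·7.4 − 45·4.2 − 15·4.8 = 0 → T = 261/(7.4·0.559193) = 63.0735 ≈ 63.07 kN.
ΣF_x = 0: A_x − T·cos34° = 0 → A_x = 63.0735 × 0.829038 = 52.29 kN.
ΣF_y = 0: A_y + T·sin34° − 45 − 15 = 0 → A_y = 60 − 63.0735 × 0.559193 = 24.73 kN.

T = 63.07 kN, A_x = 52.29 kN, A_y = 24.73 kN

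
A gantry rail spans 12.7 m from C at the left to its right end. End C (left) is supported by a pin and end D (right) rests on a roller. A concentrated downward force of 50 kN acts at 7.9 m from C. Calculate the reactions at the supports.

C_x = 0, C_y = 18.90 kN, D_y = 31.10 kN

Moments about C: D_y·12.7 − 50·7.9 = 0 → D_y = 395/12.7 = 31.1024 ≈ 31.10 kN.
ΣF_y = 0: C_y + 31.1024 − 50 = 0 → C_y = 18.90 kN.
ΣF_x = 0: no horizontal applied forces, so C_x = 0.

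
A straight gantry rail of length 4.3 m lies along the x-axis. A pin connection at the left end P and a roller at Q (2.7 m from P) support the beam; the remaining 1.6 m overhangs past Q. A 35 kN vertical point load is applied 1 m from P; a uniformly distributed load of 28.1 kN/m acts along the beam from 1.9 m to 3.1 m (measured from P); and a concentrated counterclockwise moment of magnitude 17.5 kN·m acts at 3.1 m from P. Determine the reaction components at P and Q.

Resultant of the distributed load: 28.1 × 1.2 = 33.72 kN at 2.5 m from P.
ΣM about P: Q_y·2.7 − 35·1 − (28.1·1.2)·2.5 + 17.5 = 0 → Q_y = 101.8/2.7 = 37.7037 ≈ 37.70 kN.
ΣF_y = 0: P_y + 37.7037 − 35 − 28.1·1.2 = 0 → P_y = 31.02 kN.
ΣF_x = 0: no horizontal applied forces, so P_x = 0.

P_x = 0, P_y = 31.02 kN, Q_y = 37.70 kN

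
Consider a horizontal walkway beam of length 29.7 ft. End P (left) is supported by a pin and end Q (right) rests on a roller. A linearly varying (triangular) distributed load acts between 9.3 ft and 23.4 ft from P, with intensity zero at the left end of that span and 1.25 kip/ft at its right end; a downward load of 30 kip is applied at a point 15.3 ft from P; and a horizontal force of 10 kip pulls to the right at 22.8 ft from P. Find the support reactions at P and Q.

P_x = -10.00 kip, P_y = 17.81 kip, Q_y = 21.00 kip

Resultant of the triangular load: ½ × 1.25 × 14.1 = 8.8125 kip, acting at 18.7 ft from P (one-third of the span from the peak).
ΣM about P: Q_y·29.7 − (½·1.25·14.1)·18.7 − 30·15.3 = 0 → Q_y = 623.79375/29.7 = 21.0032 ≈ 21.00 kip.
ΣF_y = 0: P_y + 21.0032 − ½·1.25·14.1 − 30 = 0 → P_y = 17.81 kip.
ΣF_x = 0: P_x + 10 = 0 → P_x = -10.00 kip.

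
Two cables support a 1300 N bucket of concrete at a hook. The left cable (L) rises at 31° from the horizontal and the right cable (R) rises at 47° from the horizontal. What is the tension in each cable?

ΣF_x = 0: −T_L·cos31° + T_R·cos47° = 0 → T_R = 1.25685·T_L.
ΣF_y = 0: T_L·sin31° + T_R·sin47° = 1300.
Substitute: T_L·(0.515038 + 1.25685·0.731354) = 1300 → T_L = 906.403 ≈ 906.4 N.
Then T_R = 1.25685 × 906.403 = 1139 N.

T_L = 906.4 N, T_R = 1139 N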